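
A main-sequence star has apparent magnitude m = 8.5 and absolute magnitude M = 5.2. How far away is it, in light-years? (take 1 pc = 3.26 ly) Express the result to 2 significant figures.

d ≈ 150 ly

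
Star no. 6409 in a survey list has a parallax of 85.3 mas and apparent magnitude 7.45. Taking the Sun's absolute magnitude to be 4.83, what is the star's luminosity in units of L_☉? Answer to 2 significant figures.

d = 1/p = 1000/85.3 mas = 11.72 pc
M = m − 5 log₁₀ d + 5 = 7.45 − 5·1.0691 + 5 = 7.105
M − M_☉ = 7.105 − 4.83 = 2.275
L/L_☉ = 10^(−0.4 × 2.275) = 0.1231

L/L_☉ ≈ 0.12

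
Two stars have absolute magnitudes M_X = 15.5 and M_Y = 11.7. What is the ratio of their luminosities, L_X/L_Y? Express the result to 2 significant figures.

L_X/L_Y ≈ 0.030

ΔM = M_X − M_Y = 3.8
L_X/L_Y = 10^(−0.4 ΔM) = 10^-1.520 = 0.03020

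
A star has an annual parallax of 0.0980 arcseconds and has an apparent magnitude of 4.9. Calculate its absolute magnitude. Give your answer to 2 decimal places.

d = 1/p = 1/0.0980″ = 10.20 pc
5 log₁₀(d/10 pc) = 5 log₁₀(10.20) − 5 = 0.044
M = m − 5 log₁₀(d/10) = 4.9 − 0.044 = 4.856

M ≈ 4.86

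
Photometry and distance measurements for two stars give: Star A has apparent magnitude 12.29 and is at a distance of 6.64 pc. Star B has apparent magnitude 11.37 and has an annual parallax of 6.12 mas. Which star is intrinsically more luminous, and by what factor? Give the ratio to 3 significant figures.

Star B is more luminous, by a factor of 1410.

Star A: M = m − 5 log₁₀ d + 5 = 12.29 − 5·0.8222 + 5 = 13.179
Star B: p = 6.12 mas = 6.12×10^-3″ → d = 1/p = 163.4 pc
Star B: M = m − 5 log₁₀ d + 5 = 11.37 − 5·2.2132 + 5 = 5.304
ΔM = M_A − M_B = 13.179 − (5.304) = 7.875; smaller M is more luminous → Star B.
L ratio = 10^(0.4 |ΔM|) = 10^3.150 = 1413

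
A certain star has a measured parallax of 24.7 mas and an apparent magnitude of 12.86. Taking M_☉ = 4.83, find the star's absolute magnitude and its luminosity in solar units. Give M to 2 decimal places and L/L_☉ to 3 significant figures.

M ≈ 9.82; L/L_☉ ≈ 0.0101

d = 1/p = 1000/24.7 mas = 40.49 pc
M = m − 5 log₁₀ d + 5 = 12.86 − 5·1.6073 + 5 = 9.823
M − M_☉ = 9.823 − 4.83 = 4.993
L/L_☉ = 10^(−0.4 × 4.993) = 0.01006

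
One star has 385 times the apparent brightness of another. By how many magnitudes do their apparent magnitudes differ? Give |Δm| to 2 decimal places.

Pogson: Δm = −2.5 log₁₀(ratio) = −2.5 log₁₀(385) = −2.5 × 2.5855 = -6.464

|Δm| ≈ 6.46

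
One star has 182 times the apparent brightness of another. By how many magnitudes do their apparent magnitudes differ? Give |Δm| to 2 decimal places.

Pogson: Δm = −2.5 log₁₀(ratio) = −2.5 log₁₀(182) = −2.5 × 2.2601 = -5.650

|Δm| ≈ 5.65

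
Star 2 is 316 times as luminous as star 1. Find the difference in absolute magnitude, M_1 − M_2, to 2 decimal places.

M_1 − M_2 ≈ 6.25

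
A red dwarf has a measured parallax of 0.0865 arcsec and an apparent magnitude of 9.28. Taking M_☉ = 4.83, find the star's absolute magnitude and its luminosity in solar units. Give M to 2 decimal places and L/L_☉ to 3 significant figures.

M ≈ 8.97; L/L_☉ ≈ 0.0222

d = 1/p = 1/0.0865″ = 11.56 pc
M = m − 5 log₁₀ d + 5 = 9.28 − 5·1.0630 + 5 = 8.965
M − M_☉ = 8.965 − 4.83 = 4.135
L/L_☉ = 10^(−0.4 × 4.135) = 0.02218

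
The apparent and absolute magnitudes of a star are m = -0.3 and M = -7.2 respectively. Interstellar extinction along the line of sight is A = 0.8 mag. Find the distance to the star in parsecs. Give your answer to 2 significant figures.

m − M = 5 log₁₀(d/10 pc) + A  ⇒  -0.3 − (-7.2) − 0.8 = 5 log₁₀(d/10)
6.100 = 5 log₁₀(d/10)
log₁₀ d = (m − M − A)/5 + 1 = 2.2200
d = 10^2.2200 = 166.0 pc

d ≈ 170 pc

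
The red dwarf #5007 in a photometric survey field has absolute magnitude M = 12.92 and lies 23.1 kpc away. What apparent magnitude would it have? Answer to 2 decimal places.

m ≈ 29.74

d = 23.1 kpc = 23100 pc
m = M + 5 log₁₀ d − 5 = 12.92 + 5·4.3636 − 5 = 29.738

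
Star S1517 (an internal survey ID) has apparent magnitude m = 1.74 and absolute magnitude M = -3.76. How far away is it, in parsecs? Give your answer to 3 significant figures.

d ≈ 126 pc

Distance modulus: m − M = 1.74 − (-3.76) = 5.500
m − M = 5 log₁₀ d − 5
log₁₀ d = (m − M)/5 + 1 = 2.1000
d = 10^2.1000 = 125.9 pc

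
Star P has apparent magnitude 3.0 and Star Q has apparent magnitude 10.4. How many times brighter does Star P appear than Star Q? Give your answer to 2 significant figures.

910

Magnitude difference = -7.4
Flux ratio = 10^(−0.4 Δm) = 10^(−0.4 × -7.4) = 10^2.960 = 912.0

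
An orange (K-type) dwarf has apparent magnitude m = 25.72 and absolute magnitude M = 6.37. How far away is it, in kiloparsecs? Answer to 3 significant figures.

μ = m − M = 19.350
m − M = 5 log₁₀ d − 5
log₁₀ d = (m − M)/5 + 1 = 4.8700
d = 10^4.8700 = 74130 pc
= 74.13 kpc

d ≈ 74.1 kpc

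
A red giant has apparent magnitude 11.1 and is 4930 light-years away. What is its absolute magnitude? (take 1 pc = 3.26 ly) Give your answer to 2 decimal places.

d = 4930 ly / 3.26 = 1512 pc
5 log₁₀(d/10 pc) = 5 log₁₀(1512) − 5 = 10.898
M = m − 5 log₁₀(d/10) = 11.1 − 10.898 = 0.202

M ≈ 0.20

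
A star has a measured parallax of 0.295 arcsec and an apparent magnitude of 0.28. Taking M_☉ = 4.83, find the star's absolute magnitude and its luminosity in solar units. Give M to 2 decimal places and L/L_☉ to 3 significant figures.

M ≈ 2.63; L/L_☉ ≈ 7.59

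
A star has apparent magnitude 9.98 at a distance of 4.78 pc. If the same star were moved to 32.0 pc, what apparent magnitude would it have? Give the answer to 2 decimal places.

Flux ∝ 1/d², so Δm = 5 log₁₀(d₂/d₁) = 5 log₁₀(32.0/4.78) = 4.129
m₂ = m₁ + Δm = 9.98 + (4.129) = 14.109

m ≈ 14.11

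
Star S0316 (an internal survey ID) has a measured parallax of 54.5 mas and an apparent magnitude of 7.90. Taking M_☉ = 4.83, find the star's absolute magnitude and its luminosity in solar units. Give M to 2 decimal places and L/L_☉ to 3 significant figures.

d = 1/p = 1000/54.5 mas = 18.35 pc
M = m − 5 log₁₀ d + 5 = 7.90 − 5·1.2636 + 5 = 6.582
M − M_☉ = 6.582 − 4.83 = 1.752
L/L_☉ = 10^(−0.4 × 1.752) = 0.1992

M ≈ 6.58; L/L_☉ ≈ 0.199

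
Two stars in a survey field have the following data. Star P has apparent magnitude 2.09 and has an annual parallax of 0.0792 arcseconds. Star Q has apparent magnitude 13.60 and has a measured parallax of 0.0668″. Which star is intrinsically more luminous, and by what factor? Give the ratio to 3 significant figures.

Star P is more luminous, by a factor of 28600.

Star P: d = 1/p = 1/0.0792″ = 12.63 pc
Star P: M = m − 5 log₁₀ d + 5 = 2.09 − 5·1.1013 + 5 = 1.584
Star Q: d = 1/p = 1/0.0668″ = 14.97 pc
Star Q: M = m − 5 log₁₀ d + 5 = 13.60 − 5·1.1752 + 5 = 12.724
ΔM = M_P − M_Q = 1.584 − (12.724) = -11.140; smaller M is more luminous → Star P.
L ratio = 10^(0.4 |ΔM|) = 10^4.456 = 28580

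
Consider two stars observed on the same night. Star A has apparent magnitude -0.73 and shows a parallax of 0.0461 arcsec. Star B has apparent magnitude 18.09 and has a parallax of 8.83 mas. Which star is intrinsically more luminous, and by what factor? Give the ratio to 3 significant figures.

Star A: d = 1/p = 1/0.0461″ = 21.69 pc
Star A: M = m − 5 log₁₀ d + 5 = -0.73 − 5·1.3363 + 5 = -2.411
Star B: p = 8.83 mas = 8.83×10^-3″ → d = 1/p = 113.3 pc
Star B: M = m − 5 log₁₀ d + 5 = 18.09 − 5·2.0540 + 5 = 12.820
ΔM = M_A − M_B = -2.411 − (12.820) = -15.231; smaller M is more luminous → Star A.
L ratio = 10^(0.4 |ΔM|) = 10^6.093 = 1.237×10^6

Star A is more luminous, by a factor of 1.24×10^6.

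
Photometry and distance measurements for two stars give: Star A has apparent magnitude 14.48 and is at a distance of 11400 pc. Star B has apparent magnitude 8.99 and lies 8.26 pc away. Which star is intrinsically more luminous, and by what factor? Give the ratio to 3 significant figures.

Star A: M = m − 5 log₁₀ d + 5 = 14.48 − 5·4.0569 + 5 = -0.805
Star B: M = m − 5 log₁₀ d + 5 = 8.99 − 5·0.9170 + 5 = 9.405
ΔM = M_A − M_B = -0.805 − (9.405) = -10.210; smaller M is more luminous → Star A.
L ratio = 10^(0.4 |ΔM|) = 10^4.084 = 12130

Star A is more luminous, by a factor of 12100.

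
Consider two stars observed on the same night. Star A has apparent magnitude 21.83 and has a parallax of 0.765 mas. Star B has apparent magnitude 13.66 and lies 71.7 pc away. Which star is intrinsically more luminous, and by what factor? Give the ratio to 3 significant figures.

Star B is more luminous, by a factor of 5.58.

Star A: p = 0.765 mas = 7.65×10^-4″ → d = 1/p = 1307 pc
Star A: M = m − 5 log₁₀ d + 5 = 21.83 − 5·3.1163 + 5 = 11.248
Star B: M = m − 5 log₁₀ d + 5 = 13.66 − 5·1.8555 + 5 = 9.382
ΔM = M_A − M_B = 11.248 − (9.382) = 1.866; smaller M is more luminous → Star B.
L ratio = 10^(0.4 |ΔM|) = 10^0.746 = 5.576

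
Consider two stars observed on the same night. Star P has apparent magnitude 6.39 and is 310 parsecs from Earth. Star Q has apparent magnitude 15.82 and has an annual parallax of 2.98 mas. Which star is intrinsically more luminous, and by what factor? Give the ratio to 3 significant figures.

Star P is more luminous, by a factor of 5050.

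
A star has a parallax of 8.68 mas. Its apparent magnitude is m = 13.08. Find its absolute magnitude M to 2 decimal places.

M ≈ 7.77

p = 8.68 mas = 8.68×10^-3″ → d = 1/p = 115.2 pc
5 log₁₀(d/10 pc) = 5 log₁₀(115.2) − 5 = 5.307
M = m − 5 log₁₀(d/10) = 13.08 − 5.307 = 7.773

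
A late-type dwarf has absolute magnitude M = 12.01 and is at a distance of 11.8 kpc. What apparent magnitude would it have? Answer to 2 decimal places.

d = 11.8 kpc = 11800 pc
m = M + 5 log₁₀ d − 5 = 12.01 + 5·4.0719 − 5 = 27.369

m ≈ 27.37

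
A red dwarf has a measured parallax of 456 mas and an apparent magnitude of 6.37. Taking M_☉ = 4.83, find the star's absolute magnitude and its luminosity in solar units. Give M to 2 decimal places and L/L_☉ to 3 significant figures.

M ≈ 9.66; L/L_☉ ≈ 0.0116

d = 1/p = 1000/456 mas = 2.193 pc
M = m − 5 log₁₀ d + 5 = 6.37 − 5·0.3410 + 5 = 9.665
M − M_☉ = 9.665 − 4.83 = 4.835
L/L_☉ = 10^(−0.4 × 4.835) = 0.01164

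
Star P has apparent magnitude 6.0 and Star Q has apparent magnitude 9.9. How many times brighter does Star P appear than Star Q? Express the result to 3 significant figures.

36.3

Magnitude difference = -3.9
Flux ratio = 10^(−0.4 Δm) = 10^(−0.4 × -3.9) = 10^1.560 = 36.31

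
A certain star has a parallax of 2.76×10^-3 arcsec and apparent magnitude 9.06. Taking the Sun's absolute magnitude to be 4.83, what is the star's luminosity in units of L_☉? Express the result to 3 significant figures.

d = 1/p = 1/2.76×10^-3″ = 362.3 pc
M = m − 5 log₁₀ d + 5 = 9.06 − 5·2.5591 + 5 = 1.265
M − M_☉ = 1.265 − 4.83 = -3.565
L/L_☉ = 10^(−0.4 × -3.565) = 26.68

L/L_☉ ≈ 26.7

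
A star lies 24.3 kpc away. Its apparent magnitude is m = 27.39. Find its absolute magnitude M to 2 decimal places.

d = 24.3 kpc = 24300 pc
5 log₁₀(d/10 pc) = 5 log₁₀(24300) − 5 = 16.928
M = m − 5 log₁₀(d/10) = 27.39 − 16.928 = 10.462

M ≈ 10.46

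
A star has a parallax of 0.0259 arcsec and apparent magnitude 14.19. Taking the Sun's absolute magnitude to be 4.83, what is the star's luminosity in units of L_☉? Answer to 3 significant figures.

d = 1/p = 1/0.0259″ = 38.61 pc
M = m − 5 log₁₀ d + 5 = 14.19 − 5·1.5867 + 5 = 11.256
M − M_☉ = 11.256 − 4.83 = 6.426
L/L_☉ = 10^(−0.4 × 6.426) = 2.688×10^-3

L/L_☉ ≈ 2.69×10^-3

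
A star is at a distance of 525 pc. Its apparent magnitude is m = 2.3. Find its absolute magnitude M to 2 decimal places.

M ≈ -6.30

5 log₁₀(d/10 pc) = 5 log₁₀(525.0) − 5 = 8.601
M = m − 5 log₁₀(d/10) = 2.3 − 8.601 = -6.301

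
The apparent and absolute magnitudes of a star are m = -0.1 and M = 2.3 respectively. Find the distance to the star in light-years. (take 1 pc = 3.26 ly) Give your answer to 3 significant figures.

Distance modulus: m − M = -0.1 − (2.3) = -2.400
m − M = 5 log₁₀ d − 5
log₁₀ d = (m − M)/5 + 1 = 0.5200
d = 10^0.5200 = 3.311 pc
= 10.79 ly

d ≈ 10.8 ly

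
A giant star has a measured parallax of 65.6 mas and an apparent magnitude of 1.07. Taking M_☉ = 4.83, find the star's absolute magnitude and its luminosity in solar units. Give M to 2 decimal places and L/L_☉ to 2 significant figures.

d = 1/p = 1000/65.6 mas = 15.24 pc
M = m − 5 log₁₀ d + 5 = 1.07 − 5·1.1831 + 5 = 0.155
M − M_☉ = 0.155 − 4.83 = -4.675
L/L_☉ = 10^(−0.4 × -4.675) = 74.16

M ≈ 0.15; L/L_☉ ≈ 74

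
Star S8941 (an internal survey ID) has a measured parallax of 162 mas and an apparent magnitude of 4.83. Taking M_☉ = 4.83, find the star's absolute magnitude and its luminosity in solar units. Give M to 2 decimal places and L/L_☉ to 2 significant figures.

d = 1/p = 1000/162 mas = 6.173 pc
M = m − 5 log₁₀ d + 5 = 4.83 − 5·0.7905 + 5 = 5.878
M − M_☉ = 5.878 − 4.83 = 1.048
L/L_☉ = 10^(−0.4 × 1.048) = 0.3810

M ≈ 5.88; L/L_☉ ≈ 0.38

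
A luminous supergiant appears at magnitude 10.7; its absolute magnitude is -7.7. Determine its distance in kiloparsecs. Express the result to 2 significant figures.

d ≈ 48 kpc

μ = m − M = 18.400
m − M = 5 log₁₀ d − 5
log₁₀ d = (m − M)/5 + 1 = 4.6800
d = 10^4.6800 = 47860 pc
= 47.86 kpc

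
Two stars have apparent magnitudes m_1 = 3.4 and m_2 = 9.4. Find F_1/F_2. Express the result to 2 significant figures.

Δm = 3.4 − (9.4) = -6.0
Flux ratio = 10^(−0.4 Δm) = 10^(−0.4 × -6.0) = 10^2.400 = 251.2

F_1/F_2 ≈ 250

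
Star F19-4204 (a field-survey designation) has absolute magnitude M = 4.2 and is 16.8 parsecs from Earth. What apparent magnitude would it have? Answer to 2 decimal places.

m ≈ 5.33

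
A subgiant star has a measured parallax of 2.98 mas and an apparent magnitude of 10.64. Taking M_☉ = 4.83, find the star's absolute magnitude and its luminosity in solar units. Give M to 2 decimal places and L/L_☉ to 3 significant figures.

M ≈ 3.01; L/L_☉ ≈ 5.34

d = 1/p = 1000/2.98 mas = 335.6 pc
M = m − 5 log₁₀ d + 5 = 10.64 − 5·2.5258 + 5 = 3.011
M − M_☉ = 3.011 − 4.83 = -1.819
L/L_☉ = 10^(−0.4 × -1.819) = 5.340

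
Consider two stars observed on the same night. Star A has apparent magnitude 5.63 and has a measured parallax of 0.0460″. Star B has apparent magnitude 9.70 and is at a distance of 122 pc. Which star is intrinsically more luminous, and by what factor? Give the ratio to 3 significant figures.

Star A is more luminous, by a factor of 1.35.

Star A: d = 1/p = 1/0.0460″ = 21.74 pc
Star A: M = m − 5 log₁₀ d + 5 = 5.63 − 5·1.3372 + 5 = 3.944
Star B: M = m − 5 log₁₀ d + 5 = 9.70 − 5·2.0864 + 5 = 4.268
ΔM = M_A − M_B = 3.944 − (4.268) = -0.324; smaller M is more luminous → Star A.
L ratio = 10^(0.4 |ΔM|) = 10^0.130 = 1.348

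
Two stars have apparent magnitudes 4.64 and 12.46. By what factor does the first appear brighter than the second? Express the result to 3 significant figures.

1340

Magnitude difference = -7.82
Flux ratio = 10^(−0.4 Δm) = 10^(−0.4 × -7.82) = 10^3.128 = 1343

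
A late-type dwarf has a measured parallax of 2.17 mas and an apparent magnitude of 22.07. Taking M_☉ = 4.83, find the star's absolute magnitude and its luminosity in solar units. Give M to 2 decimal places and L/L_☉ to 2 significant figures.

M ≈ 13.75; L/L_☉ ≈ 2.7×10^-4

d = 1/p = 1000/2.17 mas = 460.8 pc
M = m − 5 log₁₀ d + 5 = 22.07 − 5·2.6635 + 5 = 13.752
M − M_☉ = 13.752 − 4.83 = 8.922
L/L_☉ = 10^(−0.4 × 8.922) = 2.698×10^-4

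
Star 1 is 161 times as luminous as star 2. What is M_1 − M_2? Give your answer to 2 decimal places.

M_1 − M_2 ≈ -5.52

Pogson: ΔM = −2.5 log₁₀(ratio) = −2.5 log₁₀(161) = −2.5 × 2.2068 = -5.517
Star 1 is brighter, so it has the smaller magnitude: the difference is negative.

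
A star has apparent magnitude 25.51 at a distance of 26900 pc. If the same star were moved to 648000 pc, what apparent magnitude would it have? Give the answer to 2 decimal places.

Flux ∝ 1/d², so Δm = 5 log₁₀(d₂/d₁) = 5 log₁₀(648000/26900) = 6.909
m₂ = m₁ + Δm = 25.51 + (6.909) = 32.419

m ≈ 32.42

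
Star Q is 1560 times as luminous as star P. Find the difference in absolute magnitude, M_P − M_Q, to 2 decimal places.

Pogson: ΔM = −2.5 log₁₀(ratio) = −2.5 log₁₀(1560) = −2.5 × 3.1931 = -7.983
Star Q is brighter so has the smaller magnitude: M_P − M_Q is positive.

M_P − M_Q ≈ 7.98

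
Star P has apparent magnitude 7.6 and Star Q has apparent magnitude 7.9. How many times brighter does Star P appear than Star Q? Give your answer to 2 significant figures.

1.3

Δm = 7.6 − (7.9) = -0.3
Flux ratio = 10^(−0.4 Δm) = 10^(−0.4 × -0.3) = 10^0.120 = 1.318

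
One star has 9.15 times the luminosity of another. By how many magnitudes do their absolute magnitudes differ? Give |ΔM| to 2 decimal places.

Pogson: ΔM = −2.5 log₁₀(ratio) = −2.5 log₁₀(9.15) = −2.5 × 0.9614 = -2.404

|ΔM| ≈ 2.40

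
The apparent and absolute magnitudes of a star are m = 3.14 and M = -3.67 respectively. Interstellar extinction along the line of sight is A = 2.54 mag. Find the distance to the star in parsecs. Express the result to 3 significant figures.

m − M = 5 log₁₀(d/10 pc) + A  ⇒  3.14 − (-3.67) − 2.54 = 5 log₁₀(d/10)
4.270 = 5 log₁₀(d/10)
log₁₀ d = (m − M − A)/5 + 1 = 1.8540
d = 10^1.8540 = 71.45 pc

d ≈ 71.4 pc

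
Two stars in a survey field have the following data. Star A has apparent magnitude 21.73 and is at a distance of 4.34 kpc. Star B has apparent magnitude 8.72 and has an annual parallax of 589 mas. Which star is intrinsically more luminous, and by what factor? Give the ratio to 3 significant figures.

Star A is more luminous, by a factor of 40.9.

Star A: d = 4.34 kpc = 4340 pc
Star A: M = m − 5 log₁₀ d + 5 = 21.73 − 5·3.6375 + 5 = 8.543
Star B: p = 589 mas = 0.589″ → d = 1/p = 1.698 pc
Star B: M = m − 5 log₁₀ d + 5 = 8.72 − 5·0.2299 + 5 = 12.571
ΔM = M_A − M_B = 8.543 − (12.571) = -4.028; smaller M is more luminous → Star A.
L ratio = 10^(0.4 |ΔM|) = 10^1.611 = 40.85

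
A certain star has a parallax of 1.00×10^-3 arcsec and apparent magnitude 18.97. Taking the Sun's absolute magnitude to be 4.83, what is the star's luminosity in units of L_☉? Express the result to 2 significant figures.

L/L_☉ ≈ 0.022

d = 1/p = 1/1.00×10^-3″ = 1000 pc
M = m − 5 log₁₀ d + 5 = 18.97 − 5·3.0000 + 5 = 8.970
M − M_☉ = 8.970 − 4.83 = 4.140
L/L_☉ = 10^(−0.4 × 4.140) = 0.02208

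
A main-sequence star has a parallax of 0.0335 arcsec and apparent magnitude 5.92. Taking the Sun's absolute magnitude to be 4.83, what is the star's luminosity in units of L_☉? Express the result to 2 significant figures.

L/L_☉ ≈ 3.3

d = 1/p = 1/0.0335″ = 29.85 pc
M = m − 5 log₁₀ d + 5 = 5.92 − 5·1.4750 + 5 = 3.545
M − M_☉ = 3.545 − 4.83 = -1.285
L/L_☉ = 10^(−0.4 × -1.285) = 3.265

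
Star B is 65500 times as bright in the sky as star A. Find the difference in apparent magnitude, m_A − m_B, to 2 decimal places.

Pogson: Δm = −2.5 log₁₀(ratio) = −2.5 log₁₀(65500) = −2.5 × 4.8162 = -12.041
Star B is brighter so has the smaller magnitude: m_A − m_B is positive.

m_A − m_B ≈ 12.04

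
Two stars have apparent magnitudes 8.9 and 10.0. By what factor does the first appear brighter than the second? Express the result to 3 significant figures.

2.75

Magnitude difference = -1.1
Flux ratio = 10^(−0.4 Δm) = 10^(−0.4 × -1.1) = 10^0.440 = 2.754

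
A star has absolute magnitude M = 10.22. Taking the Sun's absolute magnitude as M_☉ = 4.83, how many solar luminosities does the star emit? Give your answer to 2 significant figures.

M − M_☉ = 10.22 − 4.83 = 5.390
L/L_☉ = 10^(−0.4 (M − M_☉)) = 10^-2.156 = 6.982×10^-3

L/L_☉ ≈ 7.0×10^-3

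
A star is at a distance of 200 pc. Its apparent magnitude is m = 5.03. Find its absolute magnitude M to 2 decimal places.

5 log₁₀(d/10 pc) = 5 log₁₀(200.0) − 5 = 6.505
M = m − 5 log₁₀(d/10) = 5.03 − 6.505 = -1.475

M ≈ -1.48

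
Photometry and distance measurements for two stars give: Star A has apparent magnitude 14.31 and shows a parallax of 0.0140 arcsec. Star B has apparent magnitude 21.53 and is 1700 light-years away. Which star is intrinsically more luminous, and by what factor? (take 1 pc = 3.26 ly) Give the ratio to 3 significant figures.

Star A: d = 1/p = 1/0.0140″ = 71.43 pc
Star A: M = m − 5 log₁₀ d + 5 = 14.31 − 5·1.8539 + 5 = 10.041
Star B: d = 1700 ly / 3.26 = 521.5 pc
Star B: M = m − 5 log₁₀ d + 5 = 21.53 − 5·2.7172 + 5 = 12.944
ΔM = M_A − M_B = 10.041 − (12.944) = -2.903; smaller M is more luminous → Star A.
L ratio = 10^(0.4 |ΔM|) = 10^1.161 = 14.50

Star A is more luminous, by a factor of 14.5.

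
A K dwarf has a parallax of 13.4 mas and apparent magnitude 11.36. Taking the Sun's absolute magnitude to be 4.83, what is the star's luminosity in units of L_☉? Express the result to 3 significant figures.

d = 1/p = 1000/13.4 mas = 74.63 pc
M = m − 5 log₁₀ d + 5 = 11.36 − 5·1.8729 + 5 = 6.996
M − M_☉ = 6.996 − 4.83 = 2.166
L/L_☉ = 10^(−0.4 × 2.166) = 0.1361

L/L_☉ ≈ 0.136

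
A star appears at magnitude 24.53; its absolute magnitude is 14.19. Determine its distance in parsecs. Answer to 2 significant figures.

d ≈ 1200 pc

Distance modulus: m − M = 24.53 − (14.19) = 10.340
m − M = 5 log₁₀ d − 5
log₁₀ d = (m − M)/5 + 1 = 3.0680
d = 10^3.0680 = 1169 pc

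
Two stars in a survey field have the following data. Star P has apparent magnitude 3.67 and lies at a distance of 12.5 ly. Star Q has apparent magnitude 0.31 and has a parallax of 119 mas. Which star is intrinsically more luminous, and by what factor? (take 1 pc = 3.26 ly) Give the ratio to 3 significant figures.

Star P: d = 12.5 ly / 3.26 = 3.834 pc
Star P: M = m − 5 log₁₀ d + 5 = 3.67 − 5·0.5837 + 5 = 5.752
Star Q: p = 119 mas = 0.119″ → d = 1/p = 8.403 pc
Star Q: M = m − 5 log₁₀ d + 5 = 0.31 − 5·0.9245 + 5 = 0.688
ΔM = M_P − M_Q = 5.752 − (0.688) = 5.064; smaller M is more luminous → Star Q.
L ratio = 10^(0.4 |ΔM|) = 10^2.026 = 106.1

Star Q is more luminous, by a factor of 106.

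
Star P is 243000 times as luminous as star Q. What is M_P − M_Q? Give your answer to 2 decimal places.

M_P − M_Q ≈ -13.46

Pogson: ΔM = −2.5 log₁₀(ratio) = −2.5 log₁₀(243000) = −2.5 × 5.3856 = -13.464
Star P is brighter, so it has the smaller magnitude: the difference is negative.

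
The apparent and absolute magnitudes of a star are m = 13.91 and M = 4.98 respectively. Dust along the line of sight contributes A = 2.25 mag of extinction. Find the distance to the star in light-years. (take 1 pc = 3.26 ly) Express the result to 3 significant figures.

d ≈ 707 ly

m − M = 5 log₁₀(d/10 pc) + A  ⇒  13.91 − (4.98) − 2.25 = 5 log₁₀(d/10)
6.680 = 5 log₁₀(d/10)
log₁₀ d = (m − M − A)/5 + 1 = 2.3360
d = 10^2.3360 = 216.8 pc
= 706.7 ly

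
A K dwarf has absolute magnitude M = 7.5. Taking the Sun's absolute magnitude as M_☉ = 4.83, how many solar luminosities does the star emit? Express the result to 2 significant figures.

M − M_☉ = 7.5 − 4.83 = 2.670
L/L_☉ = 10^(−0.4 (M − M_☉)) = 10^-1.068 = 0.08551

L/L_☉ ≈ 0.086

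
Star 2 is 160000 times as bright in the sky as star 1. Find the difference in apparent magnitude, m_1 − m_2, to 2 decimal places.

m_1 − m_2 ≈ 13.01

Pogson: Δm = −2.5 log₁₀(ratio) = −2.5 log₁₀(160000) = −2.5 × 5.2041 = -13.010
Star 2 is brighter so has the smaller magnitude: m_1 − m_2 is positive.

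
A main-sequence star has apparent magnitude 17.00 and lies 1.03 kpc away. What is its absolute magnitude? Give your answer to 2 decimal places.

M ≈ 6.94

d = 1.03 kpc = 1030 pc
5 log₁₀(d/10 pc) = 5 log₁₀(1030) − 5 = 10.064
M = m − 5 log₁₀(d/10) = 17.00 − 10.064 = 6.936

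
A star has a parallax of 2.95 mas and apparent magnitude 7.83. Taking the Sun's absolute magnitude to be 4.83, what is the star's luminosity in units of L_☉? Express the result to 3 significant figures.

d = 1/p = 1000/2.95 mas = 339.0 pc
M = m − 5 log₁₀ d + 5 = 7.83 − 5·2.5302 + 5 = 0.179
M − M_☉ = 0.179 − 4.83 = -4.651
L/L_☉ = 10^(−0.4 × -4.651) = 72.50

L/L_☉ ≈ 72.5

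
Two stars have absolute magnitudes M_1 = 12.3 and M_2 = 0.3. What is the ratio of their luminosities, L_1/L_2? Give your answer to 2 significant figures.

L_1/L_2 ≈ 1.6×10^-5

ΔM = M_1 − M_2 = 12.0
L_1/L_2 = 10^(−0.4 ΔM) = 10^-4.800 = 1.585×10^-5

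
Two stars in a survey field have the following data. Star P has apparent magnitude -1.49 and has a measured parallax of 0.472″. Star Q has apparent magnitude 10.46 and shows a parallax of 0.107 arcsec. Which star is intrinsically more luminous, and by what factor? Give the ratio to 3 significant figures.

Star P is more luminous, by a factor of 3100.

Star P: d = 1/p = 1/0.472″ = 2.119 pc
Star P: M = m − 5 log₁₀ d + 5 = -1.49 − 5·0.3261 + 5 = 1.880
Star Q: d = 1/p = 1/0.107″ = 9.346 pc
Star Q: M = m − 5 log₁₀ d + 5 = 10.46 − 5·0.9706 + 5 = 10.607
ΔM = M_P − M_Q = 1.880 − (10.607) = -8.727; smaller M is more luminous → Star P.
L ratio = 10^(0.4 |ΔM|) = 10^3.491 = 3097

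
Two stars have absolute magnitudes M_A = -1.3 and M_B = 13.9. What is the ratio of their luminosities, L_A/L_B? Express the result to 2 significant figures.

L_A/L_B ≈ 1.2×10^6

ΔM = M_A − M_B = -15.2
L_A/L_B = 10^(−0.4 ΔM) = 10^6.080 = 1.202×10^6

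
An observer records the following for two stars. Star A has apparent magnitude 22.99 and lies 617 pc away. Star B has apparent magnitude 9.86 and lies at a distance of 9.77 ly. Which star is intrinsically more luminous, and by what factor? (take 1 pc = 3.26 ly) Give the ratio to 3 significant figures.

Star B is more luminous, by a factor of 4.21.

Star A: M = m − 5 log₁₀ d + 5 = 22.99 − 5·2.7903 + 5 = 14.039
Star B: d = 9.77 ly / 3.26 = 2.997 pc
Star B: M = m − 5 log₁₀ d + 5 = 9.86 − 5·0.4767 + 5 = 12.477
ΔM = M_A − M_B = 14.039 − (12.477) = 1.562; smaller M is more luminous → Star B.
L ratio = 10^(0.4 |ΔM|) = 10^0.625 = 4.215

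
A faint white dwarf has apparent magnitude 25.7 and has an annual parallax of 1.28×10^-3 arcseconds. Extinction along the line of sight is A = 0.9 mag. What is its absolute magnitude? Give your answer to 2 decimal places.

M ≈ 15.34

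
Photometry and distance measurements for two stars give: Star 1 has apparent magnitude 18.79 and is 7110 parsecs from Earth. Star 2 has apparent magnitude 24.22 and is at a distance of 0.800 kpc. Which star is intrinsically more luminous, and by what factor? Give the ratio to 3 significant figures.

Star 1 is more luminous, by a factor of 11700.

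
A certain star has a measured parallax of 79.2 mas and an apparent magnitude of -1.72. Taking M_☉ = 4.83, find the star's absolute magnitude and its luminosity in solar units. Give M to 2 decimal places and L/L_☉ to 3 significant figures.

d = 1/p = 1000/79.2 mas = 12.63 pc
M = m − 5 log₁₀ d + 5 = -1.72 − 5·1.1013 + 5 = -2.226
M − M_☉ = -2.226 − 4.83 = -7.056
L/L_☉ = 10^(−0.4 × -7.056) = 664.6

M ≈ -2.23; L/L_☉ ≈ 665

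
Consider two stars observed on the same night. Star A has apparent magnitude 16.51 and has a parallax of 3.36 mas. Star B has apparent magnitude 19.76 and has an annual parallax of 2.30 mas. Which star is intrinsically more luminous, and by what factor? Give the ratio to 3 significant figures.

Star A: p = 3.36 mas = 3.36×10^-3″ → d = 1/p = 297.6 pc
Star A: M = m − 5 log₁₀ d + 5 = 16.51 − 5·2.4737 + 5 = 9.142
Star B: p = 2.30 mas = 2.30×10^-3″ → d = 1/p = 434.8 pc
Star B: M = m − 5 log₁₀ d + 5 = 19.76 − 5·2.6383 + 5 = 11.569
ΔM = M_A − M_B = 9.142 − (11.569) = -2.427; smaller M is more luminous → Star A.
L ratio = 10^(0.4 |ΔM|) = 10^0.971 = 9.349

Star A is more luminous, by a factor of 9.35.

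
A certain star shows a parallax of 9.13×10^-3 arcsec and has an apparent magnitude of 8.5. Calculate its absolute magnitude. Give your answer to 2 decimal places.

M ≈ 3.30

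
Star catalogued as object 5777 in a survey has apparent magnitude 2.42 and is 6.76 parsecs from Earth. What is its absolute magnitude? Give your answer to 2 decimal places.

5 log₁₀(d/10 pc) = 5 log₁₀(6.760) − 5 = -0.850
M = m − 5 log₁₀(d/10) = 2.42 + 0.850 = 3.270

M ≈ 3.27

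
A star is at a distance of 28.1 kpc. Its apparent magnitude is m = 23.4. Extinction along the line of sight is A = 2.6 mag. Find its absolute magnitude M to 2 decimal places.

M ≈ 3.56

d = 28.1 kpc = 28100 pc
5 log₁₀(d/10 pc) = 5 log₁₀(28100) − 5 = 17.244
M = m − 5 log₁₀(d/10) − A = 23.4 − 17.244 − 2.6 = 3.556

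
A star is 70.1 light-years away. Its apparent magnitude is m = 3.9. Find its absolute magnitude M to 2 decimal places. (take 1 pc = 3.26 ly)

d = 70.1 ly / 3.26 = 21.50 pc
5 log₁₀(d/10 pc) = 5 log₁₀(21.50) − 5 = 1.663
M = m − 5 log₁₀(d/10) = 3.9 − 1.663 = 2.237

M ≈ 2.24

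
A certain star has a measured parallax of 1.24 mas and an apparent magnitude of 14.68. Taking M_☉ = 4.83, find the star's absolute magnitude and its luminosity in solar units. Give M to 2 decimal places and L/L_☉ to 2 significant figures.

d = 1/p = 1000/1.24 mas = 806.5 pc
M = m − 5 log₁₀ d + 5 = 14.68 − 5·2.9066 + 5 = 5.147
M − M_☉ = 5.147 − 4.83 = 0.317
L/L_☉ = 10^(−0.4 × 0.317) = 0.7467

M ≈ 5.15; L/L_☉ ≈ 0.75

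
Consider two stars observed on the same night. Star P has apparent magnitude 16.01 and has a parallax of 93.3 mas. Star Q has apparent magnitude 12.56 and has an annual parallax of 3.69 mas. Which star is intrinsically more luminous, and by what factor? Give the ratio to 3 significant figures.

Star P: p = 93.3 mas = 0.0933″ → d = 1/p = 10.72 pc
Star P: M = m − 5 log₁₀ d + 5 = 16.01 − 5·1.0301 + 5 = 15.859
Star Q: p = 3.69 mas = 3.69×10^-3″ → d = 1/p = 271.0 pc
Star Q: M = m − 5 log₁₀ d + 5 = 12.56 − 5·2.4330 + 5 = 5.395
ΔM = M_P − M_Q = 15.859 − (5.395) = 10.464; smaller M is more luminous → Star Q.
L ratio = 10^(0.4 |ΔM|) = 10^4.186 = 15340

Star Q is more luminous, by a factor of 15300.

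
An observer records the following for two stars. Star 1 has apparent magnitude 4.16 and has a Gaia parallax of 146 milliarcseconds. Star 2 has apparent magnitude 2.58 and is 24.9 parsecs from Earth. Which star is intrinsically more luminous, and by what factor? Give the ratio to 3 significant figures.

Star 1: p = 146 mas = 0.146″ → d = 1/p = 6.849 pc
Star 1: M = m − 5 log₁₀ d + 5 = 4.16 − 5·0.8356 + 5 = 4.982
Star 2: M = m − 5 log₁₀ d + 5 = 2.58 − 5·1.3962 + 5 = 0.599
ΔM = M_1 − M_2 = 4.982 − (0.599) = 4.383; smaller M is more luminous → Star 2.
L ratio = 10^(0.4 |ΔM|) = 10^1.753 = 56.64

Star 2 is more luminous, by a factor of 56.6.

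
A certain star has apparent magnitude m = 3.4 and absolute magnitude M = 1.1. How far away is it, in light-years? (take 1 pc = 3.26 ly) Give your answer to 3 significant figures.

d ≈ 94.0 ly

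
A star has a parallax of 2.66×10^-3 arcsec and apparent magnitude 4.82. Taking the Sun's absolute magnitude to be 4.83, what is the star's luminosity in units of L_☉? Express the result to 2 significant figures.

L/L_☉ ≈ 1400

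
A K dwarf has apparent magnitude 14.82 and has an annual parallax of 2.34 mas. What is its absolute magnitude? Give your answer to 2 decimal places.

M ≈ 6.67

p = 2.34 mas = 2.34×10^-3″ → d = 1/p = 427.4 pc
5 log₁₀(d/10 pc) = 5 log₁₀(427.4) − 5 = 8.154
M = m − 5 log₁₀(d/10) = 14.82 − 8.154 = 6.666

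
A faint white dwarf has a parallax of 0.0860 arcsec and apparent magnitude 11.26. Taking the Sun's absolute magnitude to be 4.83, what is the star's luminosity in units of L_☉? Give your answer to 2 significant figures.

d = 1/p = 1/0.0860″ = 11.63 pc
M = m − 5 log₁₀ d + 5 = 11.26 − 5·1.0655 + 5 = 10.932
M − M_☉ = 10.932 − 4.83 = 6.102
L/L_☉ = 10^(−0.4 × 6.102) = 3.622×10^-3

L/L_☉ ≈ 3.6×10^-3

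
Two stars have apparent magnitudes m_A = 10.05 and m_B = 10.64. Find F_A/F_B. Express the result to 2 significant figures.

Δm = 10.05 − (10.64) = -0.59
Flux ratio = 10^(−0.4 Δm) = 10^(−0.4 × -0.59) = 10^0.236 = 1.722

F_A/F_B ≈ 1.7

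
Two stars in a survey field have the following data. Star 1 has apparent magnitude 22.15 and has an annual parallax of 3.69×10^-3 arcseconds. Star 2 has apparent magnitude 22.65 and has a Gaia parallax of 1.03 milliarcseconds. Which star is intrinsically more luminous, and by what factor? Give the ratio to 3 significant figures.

Star 1: d = 1/p = 1/3.69×10^-3″ = 271.0 pc
Star 1: M = m − 5 log₁₀ d + 5 = 22.15 − 5·2.4330 + 5 = 14.985
Star 2: p = 1.03 mas = 1.03×10^-3″ → d = 1/p = 970.9 pc
Star 2: M = m − 5 log₁₀ d + 5 = 22.65 − 5·2.9872 + 5 = 12.714
ΔM = M_1 − M_2 = 14.985 − (12.714) = 2.271; smaller M is more luminous → Star 2.
L ratio = 10^(0.4 |ΔM|) = 10^0.908 = 8.098

Star 2 is more luminous, by a factor of 8.10.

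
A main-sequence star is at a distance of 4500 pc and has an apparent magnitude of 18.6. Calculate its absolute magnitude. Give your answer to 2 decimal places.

5 log₁₀(d/10 pc) = 5 log₁₀(4500) − 5 = 13.266
M = m − 5 log₁₀(d/10) = 18.6 − 13.266 = 5.334

M ≈ 5.33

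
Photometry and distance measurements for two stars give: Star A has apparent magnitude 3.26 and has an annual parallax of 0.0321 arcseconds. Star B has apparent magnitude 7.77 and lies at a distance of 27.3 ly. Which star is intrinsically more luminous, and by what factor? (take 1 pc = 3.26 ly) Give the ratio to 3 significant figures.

Star A: d = 1/p = 1/0.0321″ = 31.15 pc
Star A: M = m − 5 log₁₀ d + 5 = 3.26 − 5·1.4935 + 5 = 0.793
Star B: d = 27.3 ly / 3.26 = 8.374 pc
Star B: M = m − 5 log₁₀ d + 5 = 7.77 − 5·0.9229 + 5 = 8.155
ΔM = M_A − M_B = 0.793 − (8.155) = -7.363; smaller M is more luminous → Star A.
L ratio = 10^(0.4 |ΔM|) = 10^2.945 = 881.3

Star A is more luminous, by a factor of 881.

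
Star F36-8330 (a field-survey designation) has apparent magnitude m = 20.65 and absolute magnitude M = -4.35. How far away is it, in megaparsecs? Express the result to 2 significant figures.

μ = m − M = 25.000
m − M = 5 log₁₀ d − 5
log₁₀ d = (m − M)/5 + 1 = 6.0000
d = 10^6.0000 = 1.000×10^6 pc
= 1.000 Mpc

d ≈ 1.0 Mpc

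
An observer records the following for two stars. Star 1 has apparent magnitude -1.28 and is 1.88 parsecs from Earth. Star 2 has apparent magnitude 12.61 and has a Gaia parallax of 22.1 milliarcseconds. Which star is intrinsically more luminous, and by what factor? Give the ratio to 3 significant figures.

Star 1 is more luminous, by a factor of 621.

Star 1: M = m − 5 log₁₀ d + 5 = -1.28 − 5·0.2742 + 5 = 2.349
Star 2: p = 22.1 mas = 0.0221″ → d = 1/p = 45.25 pc
Star 2: M = m − 5 log₁₀ d + 5 = 12.61 − 5·1.6556 + 5 = 9.332
ΔM = M_1 − M_2 = 2.349 − (9.332) = -6.983; smaller M is more luminous → Star 1.
L ratio = 10^(0.4 |ΔM|) = 10^2.793 = 621.0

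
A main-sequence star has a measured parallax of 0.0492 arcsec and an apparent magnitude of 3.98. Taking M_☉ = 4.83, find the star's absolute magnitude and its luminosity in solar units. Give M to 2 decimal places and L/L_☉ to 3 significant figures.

M ≈ 2.44; L/L_☉ ≈ 9.04

d = 1/p = 1/0.0492″ = 20.33 pc
M = m − 5 log₁₀ d + 5 = 3.98 − 5·1.3080 + 5 = 2.440
M − M_☉ = 2.440 − 4.83 = -2.390
L/L_☉ = 10^(−0.4 × -2.390) = 9.038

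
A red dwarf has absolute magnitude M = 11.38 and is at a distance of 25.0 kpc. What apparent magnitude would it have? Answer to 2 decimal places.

m ≈ 28.37

d = 25.0 kpc = 25000 pc
m = M + 5 log₁₀ d − 5 = 11.38 + 5·4.3979 − 5 = 28.370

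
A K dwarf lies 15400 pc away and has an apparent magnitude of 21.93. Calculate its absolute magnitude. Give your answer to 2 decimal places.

5 log₁₀(d/10 pc) = 5 log₁₀(15400) − 5 = 15.938
M = m − 5 log₁₀(d/10) = 21.93 − 15.938 = 5.992

M ≈ 5.99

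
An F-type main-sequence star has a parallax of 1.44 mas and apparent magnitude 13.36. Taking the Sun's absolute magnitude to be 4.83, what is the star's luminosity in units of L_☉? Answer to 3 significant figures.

d = 1/p = 1000/1.44 mas = 694.4 pc
M = m − 5 log₁₀ d + 5 = 13.36 − 5·2.8416 + 5 = 4.152
M − M_☉ = 4.152 − 4.83 = -0.678
L/L_☉ = 10^(−0.4 × -0.678) = 1.868

L/L_☉ ≈ 1.87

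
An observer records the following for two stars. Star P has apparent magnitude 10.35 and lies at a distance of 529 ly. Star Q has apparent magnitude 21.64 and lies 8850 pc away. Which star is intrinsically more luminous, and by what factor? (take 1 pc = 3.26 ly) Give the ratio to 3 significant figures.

Star P is more luminous, by a factor of 11.0.

Star P: d = 529 ly / 3.26 = 162.3 pc
Star P: M = m − 5 log₁₀ d + 5 = 10.35 − 5·2.2102 + 5 = 4.299
Star Q: M = m − 5 log₁₀ d + 5 = 21.64 − 5·3.9469 + 5 = 6.905
ΔM = M_P − M_Q = 4.299 − (6.905) = -2.606; smaller M is more luminous → Star P.
L ratio = 10^(0.4 |ΔM|) = 10^1.043 = 11.03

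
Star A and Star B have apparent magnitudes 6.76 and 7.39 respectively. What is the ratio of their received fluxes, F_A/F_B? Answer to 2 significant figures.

F_A/F_B ≈ 1.8

Magnitude difference = -0.63
Flux ratio = 10^(−0.4 Δm) = 10^(−0.4 × -0.63) = 10^0.252 = 1.786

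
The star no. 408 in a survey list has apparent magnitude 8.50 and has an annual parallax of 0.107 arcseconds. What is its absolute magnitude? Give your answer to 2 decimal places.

d = 1/p = 1/0.107″ = 9.346 pc
5 log₁₀(d/10 pc) = 5 log₁₀(9.346) − 5 = -0.147
M = m − 5 log₁₀(d/10) = 8.50 + 0.147 = 8.647

M ≈ 8.65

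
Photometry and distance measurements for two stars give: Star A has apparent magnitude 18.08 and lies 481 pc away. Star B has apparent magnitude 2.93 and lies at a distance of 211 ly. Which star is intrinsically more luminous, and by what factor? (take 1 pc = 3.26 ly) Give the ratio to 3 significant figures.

Star A: M = m − 5 log₁₀ d + 5 = 18.08 − 5·2.6821 + 5 = 9.669
Star B: d = 211 ly / 3.26 = 64.72 pc
Star B: M = m − 5 log₁₀ d + 5 = 2.93 − 5·1.8111 + 5 = -1.125
ΔM = M_A − M_B = 9.669 − (-1.125) = 10.795; smaller M is more luminous → Star B.
L ratio = 10^(0.4 |ΔM|) = 10^4.318 = 20790

Star B is more luminous, by a factor of 20800.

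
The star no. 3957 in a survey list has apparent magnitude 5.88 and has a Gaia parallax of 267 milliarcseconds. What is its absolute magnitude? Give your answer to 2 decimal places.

M ≈ 8.01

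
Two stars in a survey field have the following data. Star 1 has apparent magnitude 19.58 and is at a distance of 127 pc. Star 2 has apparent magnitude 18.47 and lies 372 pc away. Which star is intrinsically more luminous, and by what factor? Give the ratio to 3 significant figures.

Star 2 is more luminous, by a factor of 23.8.

Star 1: M = m − 5 log₁₀ d + 5 = 19.58 − 5·2.1038 + 5 = 14.061
Star 2: M = m − 5 log₁₀ d + 5 = 18.47 − 5·2.5705 + 5 = 10.617
ΔM = M_1 − M_2 = 14.061 − (10.617) = 3.444; smaller M is more luminous → Star 2.
L ratio = 10^(0.4 |ΔM|) = 10^1.377 = 23.85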